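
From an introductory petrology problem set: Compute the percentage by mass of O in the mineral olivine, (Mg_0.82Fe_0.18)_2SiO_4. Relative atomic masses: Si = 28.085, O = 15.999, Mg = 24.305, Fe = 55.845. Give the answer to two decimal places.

42.09 wt%

Formula mass = 1.64*24.305 + 0.36*55.845 + 1*28.085 + 4*15.999 = 152.045 g/mol, of which 63.996 g is O.
So O makes up 63.996/152.045 = 0.4209 of the mass, i.e. 42.09%.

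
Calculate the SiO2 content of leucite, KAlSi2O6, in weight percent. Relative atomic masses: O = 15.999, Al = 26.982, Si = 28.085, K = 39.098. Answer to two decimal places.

55.06 wt%

Molar mass of KAlSi2O6 = 1·39.098 + 1·26.982 + 2·28.085 + 6·15.999 = 218.244 g/mol.
Each formula unit contains 2 Si, equivalent to 2/1 = 2.0000 mol SiO2.
M(SiO2) = 1×28.085 + 2×15.999 = 60.083 g/mol.
Mass of SiO2 per formula unit = 2.0000 × 60.083 = 120.166 g.
SiO2 wt% = 120.166 / 218.244 × 100 = 55.06%.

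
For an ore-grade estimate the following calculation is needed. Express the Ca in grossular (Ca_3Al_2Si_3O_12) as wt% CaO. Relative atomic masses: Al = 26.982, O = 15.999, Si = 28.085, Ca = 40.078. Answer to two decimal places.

Formula mass = 450.441 g/mol.
3 Ca → 3.0000 mol CaO per formula unit; M(CaO) = 56.077, so CaO mass = 168.231 g.
168.231/450.441 × 100 = 37.35 wt%.

37.35 wt%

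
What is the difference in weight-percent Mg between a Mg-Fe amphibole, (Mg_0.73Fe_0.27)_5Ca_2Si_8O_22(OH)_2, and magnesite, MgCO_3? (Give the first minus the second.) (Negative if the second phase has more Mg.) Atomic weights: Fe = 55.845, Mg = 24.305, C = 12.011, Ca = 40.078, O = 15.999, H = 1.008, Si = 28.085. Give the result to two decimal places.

-18.45 percentage points

First mineral: 88.713 g Mg in 854.932 g formula = 10.38 wt% Mg.
Second mineral: 24.305 g Mg in 84.313 g formula = 28.83 wt% Mg.
10.38% − 28.83% gives a difference of -18.45 percentage points.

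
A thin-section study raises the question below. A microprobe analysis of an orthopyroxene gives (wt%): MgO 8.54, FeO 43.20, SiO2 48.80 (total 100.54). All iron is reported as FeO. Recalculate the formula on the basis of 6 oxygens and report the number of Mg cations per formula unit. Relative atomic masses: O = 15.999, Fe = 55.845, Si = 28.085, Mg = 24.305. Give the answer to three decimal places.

8.54 wt% MgO ÷ 40.304 g/mol = 0.21189 mol, giving 0.21189 Mg and 0.21189 O.
43.20 wt% FeO ÷ 71.844 g/mol = 0.60130 mol, giving 0.60130 Fe and 0.60130 O.
48.80 wt% SiO2 ÷ 60.083 g/mol = 0.81221 mol, giving 0.81221 Si and 1.62442 O.
Oxygen sums to 2.43761; scaling by 6/2.43761 = 2.46143 puts the formula on 6 O.
Mg: 0.21189 × 2.46143 = 0.522 atoms per formula unit.

0.522 Mg apfu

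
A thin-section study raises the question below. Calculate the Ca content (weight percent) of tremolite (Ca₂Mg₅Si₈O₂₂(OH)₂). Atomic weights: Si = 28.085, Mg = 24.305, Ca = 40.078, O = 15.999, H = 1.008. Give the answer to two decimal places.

9.87 weight percent

Formula mass = 2·40.078 + 5·24.305 + 8·28.085 + 24·15.999 + 2·1.008 = 812.353 g/mol, of which 80.156 g is Ca.
So Ca makes up 80.156/812.353 = 0.0987 of the mass, i.e. 9.87%.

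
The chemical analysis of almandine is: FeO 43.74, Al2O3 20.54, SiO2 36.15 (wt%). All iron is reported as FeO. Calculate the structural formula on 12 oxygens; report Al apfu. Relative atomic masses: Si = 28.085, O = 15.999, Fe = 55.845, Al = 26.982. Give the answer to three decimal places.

43.74 wt% FeO ÷ 71.844 g/mol = 0.60882 mol, giving 0.60882 Fe and 0.60882 O.
20.54 wt% Al2O3 ÷ 101.961 g/mol = 0.20145 mol, giving 0.40290 Al and 0.60435 O.
36.15 wt% SiO2 ÷ 60.083 g/mol = 0.60167 mol, giving 0.60167 Si and 1.20334 O.
Oxygen sums to 2.41651; scaling by 12/2.41651 = 4.96584 puts the formula on 12 O.
Al: 0.40290 × 4.96584 = 2.001 atoms per formula unit.

2.001 Al apfu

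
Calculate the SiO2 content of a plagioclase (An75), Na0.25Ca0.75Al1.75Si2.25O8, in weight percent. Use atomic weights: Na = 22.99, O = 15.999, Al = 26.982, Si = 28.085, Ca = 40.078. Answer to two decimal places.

Formula mass = 274.208 g/mol.
2.25 Si → 2.2500 mol SiO2 per formula unit; M(SiO2) = 60.083, so SiO2 mass = 135.187 g.
135.187/274.208 × 100 = 49.30 wt%.

49.30 wt%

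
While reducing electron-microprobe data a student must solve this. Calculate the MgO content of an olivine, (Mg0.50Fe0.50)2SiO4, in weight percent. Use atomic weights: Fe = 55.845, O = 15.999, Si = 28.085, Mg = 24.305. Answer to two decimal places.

23.40 wt%

Formula mass = 172.231 g/mol.
1 Mg → 1.0000 mol MgO per formula unit; M(MgO) = 40.304, so MgO mass = 40.304 g.
40.304/172.231 × 100 = 23.40 wt%.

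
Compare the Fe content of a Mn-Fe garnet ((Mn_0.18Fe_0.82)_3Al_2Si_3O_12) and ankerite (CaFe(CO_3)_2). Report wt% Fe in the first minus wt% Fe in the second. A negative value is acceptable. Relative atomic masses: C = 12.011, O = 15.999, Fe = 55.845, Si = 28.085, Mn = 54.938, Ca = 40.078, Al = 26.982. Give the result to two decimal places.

1.77 percentage points

Fe in (Mn_0.18Fe_0.82)_3Al_2Si_3O_12: molar mass 497.252 g/mol; 2.46×55.845 = 137.379 g → 27.63 wt%.
Fe in CaFe(CO_3)_2: molar mass 215.939 g/mol; 1×55.845 = 55.845 g → 25.86 wt%.
Difference = 27.63 − 25.86 = 1.77 percentage points.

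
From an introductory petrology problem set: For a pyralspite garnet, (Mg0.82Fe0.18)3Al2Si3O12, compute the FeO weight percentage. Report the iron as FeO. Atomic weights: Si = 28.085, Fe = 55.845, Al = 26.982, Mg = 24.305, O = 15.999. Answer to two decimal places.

9.23 wt%

Formula mass = 420.154 g/mol.
0.54 Fe → 0.5400 mol FeO per formula unit; M(FeO) = 71.844, so FeO mass = 38.796 g.
38.796/420.154 × 100 = 9.23 wt%.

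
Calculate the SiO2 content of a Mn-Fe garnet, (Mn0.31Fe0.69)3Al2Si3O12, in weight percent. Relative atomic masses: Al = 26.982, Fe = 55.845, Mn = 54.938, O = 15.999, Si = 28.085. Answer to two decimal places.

M((Mn0.31Fe0.69)3Al2Si3O12) = 496.898 g/mol; M(SiO2) = 60.083 g/mol.
Moles SiO2 per formula unit = 3 Si ÷ 1 = 3.0000.
SiO2 fraction = (3.0000 × 60.083) / 496.898 = 180.249/496.898 = 0.3627.

36.27 wt%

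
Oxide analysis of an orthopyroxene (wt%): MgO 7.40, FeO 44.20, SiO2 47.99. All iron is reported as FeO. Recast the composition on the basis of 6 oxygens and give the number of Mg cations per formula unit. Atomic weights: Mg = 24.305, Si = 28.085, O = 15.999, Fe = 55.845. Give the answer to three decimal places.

MgO: 7.40/40.304 = 0.18360 mol → 0.18360 mol Mg, 0.18360 mol O.
FeO: 44.20/71.844 = 0.61522 mol → 0.61522 mol Fe, 0.61522 mol O.
SiO2: 47.99/60.083 = 0.79873 mol → 0.79873 mol Si, 1.59746 mol O.
Total oxygen = 2.39628 mol. Normalization factor = 6/2.39628 = 2.50388.
Mg per 6 O = 0.18360 × 2.50388 = 0.460.

0.460 Mg apfu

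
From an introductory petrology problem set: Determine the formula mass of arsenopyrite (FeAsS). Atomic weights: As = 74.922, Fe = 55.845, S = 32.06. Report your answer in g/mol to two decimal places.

162.83 g/mol

Fe: 1 × 55.845 = 55.8450
As: 1 × 74.922 = 74.9220
S: 1 × 32.06 = 32.0600
Summing the contributions gives the formula mass.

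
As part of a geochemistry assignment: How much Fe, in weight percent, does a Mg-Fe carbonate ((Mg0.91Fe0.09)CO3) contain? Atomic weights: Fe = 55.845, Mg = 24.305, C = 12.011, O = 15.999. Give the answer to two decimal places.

5.77 weight percent

Molar mass of (Mg0.91Fe0.09)CO3: 0.91·24.305 + 0.09·55.845 + 1·12.011 + 3·15.999 = 87.152 g/mol.
Mass of Fe per formula unit: 0.09 × 55.845 = 5.026 g.
Weight fraction Fe = 5.026 / 87.152 = 0.0577.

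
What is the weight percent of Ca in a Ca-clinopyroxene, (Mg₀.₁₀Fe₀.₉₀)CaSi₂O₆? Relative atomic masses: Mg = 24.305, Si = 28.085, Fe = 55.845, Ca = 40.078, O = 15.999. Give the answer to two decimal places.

16.36 mass %

M((Mg₀.₁₀Fe₀.₉₀)CaSi₂O₆) = 244.933 g/mol.
Ca contributes 1 × 40.078 = 40.078 g per mole.
40.078/244.933 = 0.1636 → 16.36%.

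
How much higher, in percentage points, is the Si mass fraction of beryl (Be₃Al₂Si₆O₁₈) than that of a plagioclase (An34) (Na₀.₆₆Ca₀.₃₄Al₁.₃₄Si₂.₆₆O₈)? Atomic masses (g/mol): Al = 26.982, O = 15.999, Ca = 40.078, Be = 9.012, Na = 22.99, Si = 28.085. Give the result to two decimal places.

Si in Be₃Al₂Si₆O₁₈: molar mass 537.492 g/mol; 6×28.085 = 168.510 g → 31.35 wt%.
Si in Na₀.₆₆Ca₀.₃₄Al₁.₃₄Si₂.₆₆O₈: molar mass 267.654 g/mol; 2.66×28.085 = 74.706 g → 27.91 wt%.
Difference = 31.35 − 27.91 = 3.44 percentage points.

3.44 percentage points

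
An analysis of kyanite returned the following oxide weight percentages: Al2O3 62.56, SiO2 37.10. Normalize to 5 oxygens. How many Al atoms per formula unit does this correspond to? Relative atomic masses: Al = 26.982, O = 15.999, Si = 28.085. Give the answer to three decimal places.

62.56 wt% Al2O3 ÷ 101.961 g/mol = 0.61357 mol, giving 1.22714 Al and 1.84071 O.
37.10 wt% SiO2 ÷ 60.083 g/mol = 0.61748 mol, giving 0.61748 Si and 1.23496 O.
Oxygen sums to 3.07567; scaling by 5/3.07567 = 1.62566 puts the formula on 5 O.
Al: 1.22714 × 1.62566 = 1.995 atoms per formula unit.

1.995 Al apfu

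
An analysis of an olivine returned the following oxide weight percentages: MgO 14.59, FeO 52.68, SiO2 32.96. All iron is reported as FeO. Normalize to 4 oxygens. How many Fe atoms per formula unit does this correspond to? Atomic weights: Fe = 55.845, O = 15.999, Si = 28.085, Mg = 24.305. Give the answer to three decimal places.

MgO: 14.59/40.304 = 0.36200 mol → 0.36200 mol Mg, 0.36200 mol O.
FeO: 52.68/71.844 = 0.73326 mol → 0.73326 mol Fe, 0.73326 mol O.
SiO2: 32.96/60.083 = 0.54857 mol → 0.54857 mol Si, 1.09714 mol O.
Total oxygen = 2.19240 mol. Normalization factor = 4/2.19240 = 1.82448.
Fe per 4 O = 0.73326 × 1.82448 = 1.338.

1.338 Fe apfu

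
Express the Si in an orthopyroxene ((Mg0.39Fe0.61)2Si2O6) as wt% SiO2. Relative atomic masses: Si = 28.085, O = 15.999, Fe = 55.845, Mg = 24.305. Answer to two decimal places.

50.23 wt%

Molar mass of (Mg0.39Fe0.61)2Si2O6 = 0.78·24.305 + 1.22·55.845 + 2·28.085 + 6·15.999 = 239.253 g/mol.
Each formula unit contains 2 Si, equivalent to 2/1 = 2.0000 mol SiO2.
M(SiO2) = 1×28.085 + 2×15.999 = 60.083 g/mol.
Mass of SiO2 per formula unit = 2.0000 × 60.083 = 120.166 g.
SiO2 wt% = 120.166 / 239.253 × 100 = 50.23%.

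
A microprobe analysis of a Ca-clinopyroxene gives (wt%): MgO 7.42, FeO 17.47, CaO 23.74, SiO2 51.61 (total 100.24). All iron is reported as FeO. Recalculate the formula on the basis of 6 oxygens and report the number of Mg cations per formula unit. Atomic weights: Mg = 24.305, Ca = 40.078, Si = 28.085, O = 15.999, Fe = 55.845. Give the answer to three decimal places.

MgO: 7.42/40.304 = 0.18410 mol → 0.18410 mol Mg, 0.18410 mol O.
FeO: 17.47/71.844 = 0.24317 mol → 0.24317 mol Fe, 0.24317 mol O.
CaO: 23.74/56.077 = 0.42335 mol → 0.42335 mol Ca, 0.42335 mol O.
SiO2: 51.61/60.083 = 0.85898 mol → 0.85898 mol Si, 1.71796 mol O.
Total oxygen = 2.56858 mol. Normalization factor = 6/2.56858 = 2.33592.
Mg per 6 O = 0.18410 × 2.33592 = 0.430.

0.430 Mg apfu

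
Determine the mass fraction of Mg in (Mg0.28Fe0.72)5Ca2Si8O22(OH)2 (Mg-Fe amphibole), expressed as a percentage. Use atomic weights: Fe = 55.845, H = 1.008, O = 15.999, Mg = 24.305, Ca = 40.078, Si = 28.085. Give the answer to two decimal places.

3.68 mass %

M((Mg0.28Fe0.72)5Ca2Si8O22(OH)2) = 925.897 g/mol.
Mg contributes 1.40 × 24.305 = 34.027 g per mole.
34.027/925.897 = 0.0368 → 3.68%.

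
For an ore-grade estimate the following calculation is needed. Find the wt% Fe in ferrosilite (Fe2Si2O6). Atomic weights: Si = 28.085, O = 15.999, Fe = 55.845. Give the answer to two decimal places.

Molar mass of Fe2Si2O6: 2×55.845 + 2×28.085 + 6×15.999 = 263.854 g/mol.
Mass of Fe per formula unit: 2 × 55.845 = 111.690 g.
Weight fraction Fe = 111.690 / 263.854 = 0.4233.

42.33 mass %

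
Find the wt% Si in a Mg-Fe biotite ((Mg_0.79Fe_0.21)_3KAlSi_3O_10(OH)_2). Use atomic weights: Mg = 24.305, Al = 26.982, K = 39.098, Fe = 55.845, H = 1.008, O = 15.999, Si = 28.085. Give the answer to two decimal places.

Formula mass = 2.37×24.305 + 0.63×55.845 + 1×39.098 + 1×26.982 + 3×28.085 + 12×15.999 + 2×1.008 = 437.124 g/mol, of which 84.255 g is Si.
So Si makes up 84.255/437.124 = 0.1927 of the mass, i.e. 19.27%.

19.27 wt%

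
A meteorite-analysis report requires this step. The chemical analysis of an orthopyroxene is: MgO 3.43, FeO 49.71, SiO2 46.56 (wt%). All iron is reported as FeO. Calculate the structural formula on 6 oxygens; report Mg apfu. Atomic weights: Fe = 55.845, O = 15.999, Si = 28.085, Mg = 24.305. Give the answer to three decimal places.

MgO (M=40.304): mol = 0.08510; Mg = 0.08510, O = 0.08510.
FeO (M=71.844): mol = 0.69192; Fe = 0.69192, O = 0.69192.
SiO2 (M=60.083): mol = 0.77493; Si = 0.77493, O = 1.54986.
ΣO = 2.32688; factor = 6/ΣO = 2.57856.
Mg apfu = 0.08510 × 2.57856 = 0.219.

0.219 Mg apfu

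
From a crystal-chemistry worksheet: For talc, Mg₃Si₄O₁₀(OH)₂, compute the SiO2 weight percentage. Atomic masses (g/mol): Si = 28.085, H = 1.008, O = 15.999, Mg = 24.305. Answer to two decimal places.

Molar mass of Mg₃Si₄O₁₀(OH)₂ = 3·24.305 + 4·28.085 + 12·15.999 + 2·1.008 = 379.259 g/mol.
Each formula unit contains 4 Si, equivalent to 4/1 = 4.0000 mol SiO2.
M(SiO2) = 1×28.085 + 2×15.999 = 60.083 g/mol.
Mass of SiO2 per formula unit = 4.0000 × 60.083 = 240.332 g.
SiO2 wt% = 240.332 / 379.259 × 100 = 63.37%.

63.37 wt%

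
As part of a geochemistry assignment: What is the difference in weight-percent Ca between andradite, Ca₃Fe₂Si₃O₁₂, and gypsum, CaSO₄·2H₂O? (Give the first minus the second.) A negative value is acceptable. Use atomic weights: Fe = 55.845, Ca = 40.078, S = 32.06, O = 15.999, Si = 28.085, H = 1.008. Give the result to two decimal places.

M(Ca₃Fe₂Si₃O₁₂) = 508.167 g/mol, so wt% Ca = 120.234/508.167 × 100 = 23.66%.
M(CaSO₄·2H₂O) = 172.164 g/mol, so wt% Ca = 40.078/172.164 × 100 = 23.28%.
23.66 − 23.28 = 0.38 pp.

0.38 percentage points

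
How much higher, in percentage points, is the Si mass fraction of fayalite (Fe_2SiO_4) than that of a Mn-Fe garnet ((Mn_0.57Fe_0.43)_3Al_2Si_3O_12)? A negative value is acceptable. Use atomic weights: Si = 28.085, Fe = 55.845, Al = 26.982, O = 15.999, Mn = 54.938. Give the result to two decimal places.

First mineral: 28.085 g Si in 203.771 g formula = 13.78 wt% Si.
Second mineral: 84.255 g Si in 496.191 g formula = 16.98 wt% Si.
13.78% − 16.98% gives a difference of -3.20 percentage points.

-3.20 percentage points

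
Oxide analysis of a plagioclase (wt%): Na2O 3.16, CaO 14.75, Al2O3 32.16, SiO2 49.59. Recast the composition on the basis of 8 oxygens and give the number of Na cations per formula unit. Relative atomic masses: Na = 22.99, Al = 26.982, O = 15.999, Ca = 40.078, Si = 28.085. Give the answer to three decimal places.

Na2O (M=61.979): mol = 0.05099; Na = 0.10198, O = 0.05099.
CaO (M=56.077): mol = 0.26303; Ca = 0.26303, O = 0.26303.
Al2O3 (M=101.961): mol = 0.31541; Al = 0.63082, O = 0.94623.
SiO2 (M=60.083): mol = 0.82536; Si = 0.82536, O = 1.65072.
ΣO = 2.91097; factor = 8/ΣO = 2.74822.
Na apfu = 0.10198 × 2.74822 = 0.280.

0.280 Na apfu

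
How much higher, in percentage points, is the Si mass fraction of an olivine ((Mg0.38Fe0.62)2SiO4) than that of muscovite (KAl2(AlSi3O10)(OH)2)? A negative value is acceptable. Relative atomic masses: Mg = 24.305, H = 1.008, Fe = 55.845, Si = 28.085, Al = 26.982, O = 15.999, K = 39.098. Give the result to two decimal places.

Si in (Mg0.38Fe0.62)2SiO4: molar mass 179.801 g/mol; 1×28.085 = 28.085 g → 15.62 wt%.
Si in KAl2(AlSi3O10)(OH)2: molar mass 398.303 g/mol; 3×28.085 = 84.255 g → 21.15 wt%.
Difference = 15.62 − 21.15 = -5.53 percentage points.

-5.53 percentage points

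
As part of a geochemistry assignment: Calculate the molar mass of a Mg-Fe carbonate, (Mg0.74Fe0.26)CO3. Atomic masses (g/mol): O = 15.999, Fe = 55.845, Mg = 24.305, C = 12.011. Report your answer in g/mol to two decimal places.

92.51 g/mol

Mg: 0.74 × 24.305 = 17.9857
Fe: 0.26 × 55.845 = 14.5197
C: 1 × 12.011 = 12.0110
O: 3 × 15.999 = 47.9970
Summing the contributions gives the formula mass.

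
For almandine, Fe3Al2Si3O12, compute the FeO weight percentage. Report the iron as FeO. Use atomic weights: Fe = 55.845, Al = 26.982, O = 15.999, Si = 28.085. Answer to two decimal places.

Formula mass = 497.742 g/mol.
3 Fe → 3.0000 mol FeO per formula unit; M(FeO) = 71.844, so FeO mass = 215.532 g.
215.532/497.742 × 100 = 43.30 wt%.

43.30 wt%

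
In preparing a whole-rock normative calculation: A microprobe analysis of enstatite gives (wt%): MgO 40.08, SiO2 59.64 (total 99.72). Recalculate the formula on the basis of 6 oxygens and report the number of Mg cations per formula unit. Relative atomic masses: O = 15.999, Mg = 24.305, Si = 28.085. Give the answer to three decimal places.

MgO (M=40.304): mol = 0.99444; Mg = 0.99444, O = 0.99444.
SiO2 (M=60.083): mol = 0.99263; Si = 0.99263, O = 1.98526.
ΣO = 2.97970; factor = 6/ΣO = 2.01363.
Mg apfu = 0.99444 × 2.01363 = 2.002.

2.002 Mg apfu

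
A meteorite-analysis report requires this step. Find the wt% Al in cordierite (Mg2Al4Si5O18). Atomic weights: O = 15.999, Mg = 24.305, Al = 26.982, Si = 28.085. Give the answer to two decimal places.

Molar mass of Mg2Al4Si5O18: 2×24.305 + 4×26.982 + 5×28.085 + 18×15.999 = 584.945 g/mol.
Mass of Al per formula unit: 4 × 26.982 = 107.928 g.
Weight fraction Al = 107.928 / 584.945 = 0.1845.

18.45 wt%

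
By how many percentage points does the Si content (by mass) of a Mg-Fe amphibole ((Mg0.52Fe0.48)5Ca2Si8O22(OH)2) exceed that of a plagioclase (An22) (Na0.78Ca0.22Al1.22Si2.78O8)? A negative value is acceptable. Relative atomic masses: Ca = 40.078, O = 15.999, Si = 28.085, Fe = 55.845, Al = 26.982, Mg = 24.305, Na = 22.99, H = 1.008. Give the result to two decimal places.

-4.08 percentage points

First mineral: 224.680 g Si in 888.049 g formula = 25.30 wt% Si.
Second mineral: 78.076 g Si in 265.736 g formula = 29.38 wt% Si.
25.30% − 29.38% gives a difference of -4.08 percentage points.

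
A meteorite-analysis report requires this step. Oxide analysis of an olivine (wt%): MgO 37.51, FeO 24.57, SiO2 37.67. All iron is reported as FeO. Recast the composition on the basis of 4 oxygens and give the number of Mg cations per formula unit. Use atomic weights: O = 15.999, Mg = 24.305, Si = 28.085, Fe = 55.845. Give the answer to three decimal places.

37.51 wt% MgO ÷ 40.304 g/mol = 0.93068 mol, giving 0.93068 Mg and 0.93068 O.
24.57 wt% FeO ÷ 71.844 g/mol = 0.34199 mol, giving 0.34199 Fe and 0.34199 O.
37.67 wt% SiO2 ÷ 60.083 g/mol = 0.62697 mol, giving 0.62697 Si and 1.25394 O.
Oxygen sums to 2.52661; scaling by 4/2.52661 = 1.58315 puts the formula on 4 O.
Mg: 0.93068 × 1.58315 = 1.473 atoms per formula unit.

1.473 Mg apfu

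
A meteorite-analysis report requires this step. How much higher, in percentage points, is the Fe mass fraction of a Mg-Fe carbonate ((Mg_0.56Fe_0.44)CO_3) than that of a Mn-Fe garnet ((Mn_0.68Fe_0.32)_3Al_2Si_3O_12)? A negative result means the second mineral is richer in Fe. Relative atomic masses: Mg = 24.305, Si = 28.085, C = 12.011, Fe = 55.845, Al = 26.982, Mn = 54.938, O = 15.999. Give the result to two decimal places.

14.21 percentage points

Fe in (Mg_0.56Fe_0.44)CO_3: molar mass 98.191 g/mol; 0.44×55.845 = 24.572 g → 25.02 wt%.
Fe in (Mn_0.68Fe_0.32)_3Al_2Si_3O_12: molar mass 495.892 g/mol; 0.96×55.845 = 53.611 g → 10.81 wt%.
Difference = 25.02 − 10.81 = 14.21 percentage points.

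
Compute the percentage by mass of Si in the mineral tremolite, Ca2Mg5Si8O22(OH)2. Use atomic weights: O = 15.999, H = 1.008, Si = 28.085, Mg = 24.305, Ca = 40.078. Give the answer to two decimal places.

Molar mass of Ca2Mg5Si8O22(OH)2: 2×40.078 + 5×24.305 + 8×28.085 + 24×15.999 + 2×1.008 = 812.353 g/mol.
Mass of Si per formula unit: 8 × 28.085 = 224.680 g.
Weight fraction Si = 224.680 / 812.353 = 0.2766.

27.66 weight percent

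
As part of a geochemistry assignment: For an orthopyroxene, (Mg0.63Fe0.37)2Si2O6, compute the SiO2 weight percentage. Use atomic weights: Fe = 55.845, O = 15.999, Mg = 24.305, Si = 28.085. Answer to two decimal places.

Formula mass = 224.114 g/mol.
2 Si → 2.0000 mol SiO2 per formula unit; M(SiO2) = 60.083, so SiO2 mass = 120.166 g.
120.166/224.114 × 100 = 53.62 wt%.

53.62 wt%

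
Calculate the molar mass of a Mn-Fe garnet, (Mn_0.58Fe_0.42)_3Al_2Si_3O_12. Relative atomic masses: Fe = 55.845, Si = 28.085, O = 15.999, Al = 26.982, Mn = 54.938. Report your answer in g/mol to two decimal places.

496.16 g/mol

The formula mass is the sum 1.74*54.938 + 1.26*55.845 + 2*26.982 + 3*28.085 + 12*15.999.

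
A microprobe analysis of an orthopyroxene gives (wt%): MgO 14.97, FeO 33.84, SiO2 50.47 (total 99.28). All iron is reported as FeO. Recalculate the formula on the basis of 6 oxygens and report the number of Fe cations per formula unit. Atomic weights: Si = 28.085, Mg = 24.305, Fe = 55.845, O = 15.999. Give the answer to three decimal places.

14.97 wt% MgO ÷ 40.304 g/mol = 0.37143 mol, giving 0.37143 Mg and 0.37143 O.
33.84 wt% FeO ÷ 71.844 g/mol = 0.47102 mol, giving 0.47102 Fe and 0.47102 O.
50.47 wt% SiO2 ÷ 60.083 g/mol = 0.84000 mol, giving 0.84000 Si and 1.68000 O.
Oxygen sums to 2.52245; scaling by 6/2.52245 = 2.37864 puts the formula on 6 O.
Fe: 0.47102 × 2.37864 = 1.120 atoms per formula unit.

1.120 Fe apfu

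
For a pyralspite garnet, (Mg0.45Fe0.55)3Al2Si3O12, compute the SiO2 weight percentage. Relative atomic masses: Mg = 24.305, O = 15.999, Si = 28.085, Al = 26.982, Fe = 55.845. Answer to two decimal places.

39.60 wt%

M((Mg0.45Fe0.55)3Al2Si3O12) = 455.163 g/mol; M(SiO2) = 60.083 g/mol.
Moles SiO2 per formula unit = 3 Si ÷ 1 = 3.0000.
SiO2 fraction = (3.0000 × 60.083) / 455.163 = 180.249/455.163 = 0.3960.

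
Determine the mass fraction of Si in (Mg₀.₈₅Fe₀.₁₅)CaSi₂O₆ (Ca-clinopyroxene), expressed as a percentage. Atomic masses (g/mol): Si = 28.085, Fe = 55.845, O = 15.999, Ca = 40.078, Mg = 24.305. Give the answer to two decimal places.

25.38 wt%

M((Mg₀.₈₅Fe₀.₁₅)CaSi₂O₆) = 221.278 g/mol.
Si contributes 2 × 28.085 = 56.170 g per mole.
56.170/221.278 = 0.2538 → 25.38%.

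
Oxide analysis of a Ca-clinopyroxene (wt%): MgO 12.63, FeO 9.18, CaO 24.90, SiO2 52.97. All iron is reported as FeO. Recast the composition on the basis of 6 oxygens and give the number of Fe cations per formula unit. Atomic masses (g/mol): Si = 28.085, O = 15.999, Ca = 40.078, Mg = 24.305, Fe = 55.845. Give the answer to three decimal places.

12.63 wt% MgO ÷ 40.304 g/mol = 0.31337 mol, giving 0.31337 Mg and 0.31337 O.
9.18 wt% FeO ÷ 71.844 g/mol = 0.12778 mol, giving 0.12778 Fe and 0.12778 O.
24.90 wt% CaO ÷ 56.077 g/mol = 0.44403 mol, giving 0.44403 Ca and 0.44403 O.
52.97 wt% SiO2 ÷ 60.083 g/mol = 0.88161 mol, giving 0.88161 Si and 1.76322 O.
Oxygen sums to 2.64840; scaling by 6/2.64840 = 2.26552 puts the formula on 6 O.
Fe: 0.12778 × 2.26552 = 0.289 atoms per formula unit.

0.289 Fe apfu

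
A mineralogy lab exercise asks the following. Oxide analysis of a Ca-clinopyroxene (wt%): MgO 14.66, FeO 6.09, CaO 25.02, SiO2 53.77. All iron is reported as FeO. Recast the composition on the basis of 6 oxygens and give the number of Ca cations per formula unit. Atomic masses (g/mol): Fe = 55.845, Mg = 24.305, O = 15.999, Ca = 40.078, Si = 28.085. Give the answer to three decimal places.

0.997 Ca apfu

MgO (M=40.304): mol = 0.36374; Mg = 0.36374, O = 0.36374.
FeO (M=71.844): mol = 0.08477; Fe = 0.08477, O = 0.08477.
CaO (M=56.077): mol = 0.44617; Ca = 0.44617, O = 0.44617.
SiO2 (M=60.083): mol = 0.89493; Si = 0.89493, O = 1.78986.
ΣO = 2.68454; factor = 6/ΣO = 2.23502.
Ca apfu = 0.44617 × 2.23502 = 0.997.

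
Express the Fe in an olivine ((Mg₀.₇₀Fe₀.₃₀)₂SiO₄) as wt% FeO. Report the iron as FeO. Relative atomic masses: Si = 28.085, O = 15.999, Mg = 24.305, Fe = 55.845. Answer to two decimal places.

Formula mass = 159.615 g/mol.
0.60 Fe → 0.6000 mol FeO per formula unit; M(FeO) = 71.844, so FeO mass = 43.106 g.
43.106/159.615 × 100 = 27.01 wt%.

27.01 wt%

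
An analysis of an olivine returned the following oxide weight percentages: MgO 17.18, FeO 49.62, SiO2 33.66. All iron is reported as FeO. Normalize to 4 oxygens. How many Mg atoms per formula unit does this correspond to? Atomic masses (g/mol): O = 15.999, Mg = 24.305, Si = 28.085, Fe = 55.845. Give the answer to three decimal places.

MgO: 17.18/40.304 = 0.42626 mol → 0.42626 mol Mg, 0.42626 mol O.
FeO: 49.62/71.844 = 0.69066 mol → 0.69066 mol Fe, 0.69066 mol O.
SiO2: 33.66/60.083 = 0.56023 mol → 0.56023 mol Si, 1.12046 mol O.
Total oxygen = 2.23738 mol. Normalization factor = 4/2.23738 = 1.78781.
Mg per 4 O = 0.42626 × 1.78781 = 0.762.

0.762 Mg apfu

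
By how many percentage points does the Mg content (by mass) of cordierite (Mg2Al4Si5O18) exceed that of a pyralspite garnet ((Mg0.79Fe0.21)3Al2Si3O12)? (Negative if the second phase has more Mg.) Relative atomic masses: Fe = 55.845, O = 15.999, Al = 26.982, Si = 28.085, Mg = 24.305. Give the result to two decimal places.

Mg in Mg2Al4Si5O18: molar mass 584.945 g/mol; 2×24.305 = 48.610 g → 8.31 wt%.
Mg in (Mg0.79Fe0.21)3Al2Si3O12: molar mass 422.992 g/mol; 2.37×24.305 = 57.603 g → 13.62 wt%.
Difference = 8.31 − 13.62 = -5.31 percentage points.

-5.31 percentage points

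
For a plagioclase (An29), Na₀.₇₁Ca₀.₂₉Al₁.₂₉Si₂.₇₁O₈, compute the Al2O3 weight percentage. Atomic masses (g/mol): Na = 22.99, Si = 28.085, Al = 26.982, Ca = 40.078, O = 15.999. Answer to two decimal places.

Formula mass = 266.855 g/mol.
1.29 Al → 0.6450 mol Al2O3 per formula unit; M(Al2O3) = 101.961, so Al2O3 mass = 65.765 g.
65.765/266.855 × 100 = 24.64 wt%.

24.64 wt%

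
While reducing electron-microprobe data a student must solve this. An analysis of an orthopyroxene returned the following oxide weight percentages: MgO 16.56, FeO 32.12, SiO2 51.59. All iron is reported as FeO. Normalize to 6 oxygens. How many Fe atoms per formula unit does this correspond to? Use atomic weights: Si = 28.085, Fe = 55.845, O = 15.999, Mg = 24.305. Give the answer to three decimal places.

1.042 Fe apfu

MgO: 16.56/40.304 = 0.41088 mol → 0.41088 mol Mg, 0.41088 mol O.
FeO: 32.12/71.844 = 0.44708 mol → 0.44708 mol Fe, 0.44708 mol O.
SiO2: 51.59/60.083 = 0.85865 mol → 0.85865 mol Si, 1.71730 mol O.
Total oxygen = 2.57526 mol. Normalization factor = 6/2.57526 = 2.32986.
Fe per 6 O = 0.44708 × 2.32986 = 1.042.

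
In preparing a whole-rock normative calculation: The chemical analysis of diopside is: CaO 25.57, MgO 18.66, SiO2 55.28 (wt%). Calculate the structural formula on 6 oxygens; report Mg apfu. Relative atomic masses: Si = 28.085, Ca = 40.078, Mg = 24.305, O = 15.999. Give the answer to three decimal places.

25.57 wt% CaO ÷ 56.077 g/mol = 0.45598 mol, giving 0.45598 Ca and 0.45598 O.
18.66 wt% MgO ÷ 40.304 g/mol = 0.46298 mol, giving 0.46298 Mg and 0.46298 O.
55.28 wt% SiO2 ÷ 60.083 g/mol = 0.92006 mol, giving 0.92006 Si and 1.84012 O.
Oxygen sums to 2.75908; scaling by 6/2.75908 = 2.17464 puts the formula on 6 O.
Mg: 0.46298 × 2.17464 = 1.007 atoms per formula unit.

1.007 Mg apfu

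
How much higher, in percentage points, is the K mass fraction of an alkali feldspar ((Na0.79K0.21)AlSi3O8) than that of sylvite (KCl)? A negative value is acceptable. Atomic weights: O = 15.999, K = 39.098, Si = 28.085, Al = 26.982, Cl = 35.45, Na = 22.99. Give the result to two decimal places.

-49.36 percentage points

M((Na0.79K0.21)AlSi3O8) = 265.602 g/mol, so wt% K = 8.211/265.602 × 100 = 3.09%.
M(KCl) = 74.548 g/mol, so wt% K = 39.098/74.548 × 100 = 52.45%.
3.09 − 52.45 = -49.36 pp.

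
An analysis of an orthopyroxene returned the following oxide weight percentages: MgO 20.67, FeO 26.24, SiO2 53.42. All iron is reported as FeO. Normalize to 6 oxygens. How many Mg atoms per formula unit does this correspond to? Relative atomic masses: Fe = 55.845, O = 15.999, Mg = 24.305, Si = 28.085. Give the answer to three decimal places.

MgO (M=40.304): mol = 0.51285; Mg = 0.51285, O = 0.51285.
FeO (M=71.844): mol = 0.36524; Fe = 0.36524, O = 0.36524.
SiO2 (M=60.083): mol = 0.88910; Si = 0.88910, O = 1.77820.
ΣO = 2.65629; factor = 6/ΣO = 2.25879.
Mg apfu = 0.51285 × 2.25879 = 1.158.

1.158 Mg apfu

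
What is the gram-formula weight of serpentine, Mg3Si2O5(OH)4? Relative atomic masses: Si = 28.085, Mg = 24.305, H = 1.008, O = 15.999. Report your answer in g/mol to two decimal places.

The formula mass is the sum 3*24.305 + 2*28.085 + 9*15.999 + 4*1.008.

277.11 g/mol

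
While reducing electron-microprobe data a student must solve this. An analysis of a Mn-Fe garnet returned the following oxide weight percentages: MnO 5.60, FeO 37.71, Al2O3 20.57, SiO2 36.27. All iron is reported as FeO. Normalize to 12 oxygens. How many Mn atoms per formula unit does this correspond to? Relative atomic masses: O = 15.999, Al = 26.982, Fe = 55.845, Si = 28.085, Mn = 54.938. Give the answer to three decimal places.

0.392 Mn apfu

MnO (M=70.937): mol = 0.07894; Mn = 0.07894, O = 0.07894.
FeO (M=71.844): mol = 0.52489; Fe = 0.52489, O = 0.52489.
Al2O3 (M=101.961): mol = 0.20174; Al = 0.40348, O = 0.60522.
SiO2 (M=60.083): mol = 0.60366; Si = 0.60366, O = 1.20732.
ΣO = 2.41637; factor = 12/ΣO = 4.96613.
Mn apfu = 0.07894 × 4.96613 = 0.392.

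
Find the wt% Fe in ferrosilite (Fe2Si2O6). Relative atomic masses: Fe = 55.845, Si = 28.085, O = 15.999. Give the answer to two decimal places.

Formula mass = 2·55.845 + 2·28.085 + 6·15.999 = 263.854 g/mol, of which 111.690 g is Fe.
So Fe makes up 111.690/263.854 = 0.4233 of the mass, i.e. 42.33%.

42.33 wt%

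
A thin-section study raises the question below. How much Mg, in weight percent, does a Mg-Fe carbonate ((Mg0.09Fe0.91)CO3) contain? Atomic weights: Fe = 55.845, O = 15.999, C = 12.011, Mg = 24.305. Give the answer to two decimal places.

Formula mass = 0.09·24.305 + 0.91·55.845 + 1·12.011 + 3·15.999 = 113.014 g/mol, of which 2.187 g is Mg.
So Mg makes up 2.187/113.014 = 0.0194 of the mass, i.e. 1.94%.

1.94 weight percent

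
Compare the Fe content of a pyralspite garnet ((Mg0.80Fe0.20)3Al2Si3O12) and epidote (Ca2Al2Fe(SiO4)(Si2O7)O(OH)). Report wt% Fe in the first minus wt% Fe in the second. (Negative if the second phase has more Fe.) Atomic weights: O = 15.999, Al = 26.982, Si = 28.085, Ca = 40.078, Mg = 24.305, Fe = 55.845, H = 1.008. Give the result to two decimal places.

-3.62 percentage points

Fe in (Mg0.80Fe0.20)3Al2Si3O12: molar mass 422.046 g/mol; 0.60×55.845 = 33.507 g → 7.94 wt%.
Fe in Ca2Al2Fe(SiO4)(Si2O7)O(OH): molar mass 483.215 g/mol; 1×55.845 = 55.845 g → 11.56 wt%.
Difference = 7.94 − 11.56 = -3.62 percentage points.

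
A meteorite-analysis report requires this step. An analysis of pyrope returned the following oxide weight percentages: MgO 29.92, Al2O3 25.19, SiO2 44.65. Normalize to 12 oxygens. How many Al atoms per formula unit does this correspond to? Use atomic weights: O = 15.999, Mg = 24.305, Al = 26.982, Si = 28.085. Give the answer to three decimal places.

MgO: 29.92/40.304 = 0.74236 mol → 0.74236 mol Mg, 0.74236 mol O.
Al2O3: 25.19/101.961 = 0.24706 mol → 0.49412 mol Al, 0.74118 mol O.
SiO2: 44.65/60.083 = 0.74314 mol → 0.74314 mol Si, 1.48628 mol O.
Total oxygen = 2.96982 mol. Normalization factor = 12/2.96982 = 4.04065.
Al per 12 O = 0.49412 × 4.04065 = 1.997.

1.997 Al apfu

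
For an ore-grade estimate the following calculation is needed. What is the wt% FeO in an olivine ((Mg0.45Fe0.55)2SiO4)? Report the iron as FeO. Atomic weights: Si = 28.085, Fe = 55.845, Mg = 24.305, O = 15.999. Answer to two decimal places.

Molar mass of (Mg0.45Fe0.55)2SiO4 = 0.90*24.305 + 1.10*55.845 + 1*28.085 + 4*15.999 = 175.385 g/mol.
Each formula unit contains 1.10 Fe, equivalent to 1.10/1 = 1.1000 mol FeO.
M(FeO) = 1×55.845 + 1×15.999 = 71.844 g/mol.
Mass of FeO per formula unit = 1.1000 × 71.844 = 79.028 g.
FeO wt% = 79.028 / 175.385 × 100 = 45.06%.

45.06 wt%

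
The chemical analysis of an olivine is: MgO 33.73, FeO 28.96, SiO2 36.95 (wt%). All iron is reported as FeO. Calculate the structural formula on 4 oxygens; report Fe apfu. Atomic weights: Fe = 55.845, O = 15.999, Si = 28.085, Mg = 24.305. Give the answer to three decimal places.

0.653 Fe apfu

MgO (M=40.304): mol = 0.83689; Mg = 0.83689, O = 0.83689.
FeO (M=71.844): mol = 0.40310; Fe = 0.40310, O = 0.40310.
SiO2 (M=60.083): mol = 0.61498; Si = 0.61498, O = 1.22996.
ΣO = 2.46995; factor = 4/ΣO = 1.61947.
Fe apfu = 0.40310 × 1.61947 = 0.653.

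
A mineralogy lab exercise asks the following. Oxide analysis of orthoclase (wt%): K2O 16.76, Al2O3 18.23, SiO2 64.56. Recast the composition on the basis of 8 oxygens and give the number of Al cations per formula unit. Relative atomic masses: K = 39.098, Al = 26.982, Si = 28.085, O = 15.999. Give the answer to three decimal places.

K2O: 16.76/94.195 = 0.17793 mol → 0.35586 mol K, 0.17793 mol O.
Al2O3: 18.23/101.961 = 0.17879 mol → 0.35758 mol Al, 0.53637 mol O.
SiO2: 64.56/60.083 = 1.07451 mol → 1.07451 mol Si, 2.14902 mol O.
Total oxygen = 2.86332 mol. Normalization factor = 8/2.86332 = 2.79396.
Al per 8 O = 0.35758 × 2.79396 = 0.999.

0.999 Al apfu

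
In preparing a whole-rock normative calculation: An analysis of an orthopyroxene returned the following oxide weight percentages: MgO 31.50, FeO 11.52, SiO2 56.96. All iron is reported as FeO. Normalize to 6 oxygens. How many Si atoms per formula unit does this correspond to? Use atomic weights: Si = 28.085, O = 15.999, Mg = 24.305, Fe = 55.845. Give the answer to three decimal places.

2.004 Si apfu

MgO: 31.50/40.304 = 0.78156 mol → 0.78156 mol Mg, 0.78156 mol O.
FeO: 11.52/71.844 = 0.16035 mol → 0.16035 mol Fe, 0.16035 mol O.
SiO2: 56.96/60.083 = 0.94802 mol → 0.94802 mol Si, 1.89604 mol O.
Total oxygen = 2.83795 mol. Normalization factor = 6/2.83795 = 2.11420.
Si per 6 O = 0.94802 × 2.11420 = 2.004.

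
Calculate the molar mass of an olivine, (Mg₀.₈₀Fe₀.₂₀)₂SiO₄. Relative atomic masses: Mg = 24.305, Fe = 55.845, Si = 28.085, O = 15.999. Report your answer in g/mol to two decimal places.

153.31 g/mol

The formula mass is the sum 1.60×24.305 + 0.40×55.845 + 1×28.085 + 4×15.999.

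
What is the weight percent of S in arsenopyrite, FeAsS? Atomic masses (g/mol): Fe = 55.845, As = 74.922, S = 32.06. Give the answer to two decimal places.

19.69 weight percent

Formula mass = 1·55.845 + 1·74.922 + 1·32.06 = 162.827 g/mol, of which 32.060 g is S.
So S makes up 32.060/162.827 = 0.1969 of the mass, i.e. 19.69%.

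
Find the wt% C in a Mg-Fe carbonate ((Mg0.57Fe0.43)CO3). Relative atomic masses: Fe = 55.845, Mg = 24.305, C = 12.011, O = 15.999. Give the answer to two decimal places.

12.27 wt%

Molar mass of (Mg0.57Fe0.43)CO3: 0.57*24.305 + 0.43*55.845 + 1*12.011 + 3*15.999 = 97.875 g/mol.
Mass of C per formula unit: 1 × 12.011 = 12.011 g.
Weight fraction C = 12.011 / 97.875 = 0.1227.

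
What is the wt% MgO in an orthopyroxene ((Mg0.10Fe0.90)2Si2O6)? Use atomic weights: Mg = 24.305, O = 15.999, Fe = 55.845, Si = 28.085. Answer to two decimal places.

3.13 wt%

M((Mg0.10Fe0.90)2Si2O6) = 257.546 g/mol; M(MgO) = 40.304 g/mol.
Moles MgO per formula unit = 0.20 Mg ÷ 1 = 0.2000.
MgO fraction = (0.2000 × 40.304) / 257.546 = 8.061/257.546 = 0.0313.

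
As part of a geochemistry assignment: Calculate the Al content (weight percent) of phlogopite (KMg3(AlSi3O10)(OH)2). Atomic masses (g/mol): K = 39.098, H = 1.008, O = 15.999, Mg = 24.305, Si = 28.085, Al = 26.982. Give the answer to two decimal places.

Formula mass = 1*39.098 + 3*24.305 + 1*26.982 + 3*28.085 + 12*15.999 + 2*1.008 = 417.254 g/mol, of which 26.982 g is Al.
So Al makes up 26.982/417.254 = 0.0647 of the mass, i.e. 6.47%.

6.47 weight percent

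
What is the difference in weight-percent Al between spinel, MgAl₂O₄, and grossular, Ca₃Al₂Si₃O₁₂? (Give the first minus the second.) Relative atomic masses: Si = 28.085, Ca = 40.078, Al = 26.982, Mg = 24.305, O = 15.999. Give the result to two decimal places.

25.95 percentage points

Al in MgAl₂O₄: molar mass 142.265 g/mol; 2×26.982 = 53.964 g → 37.93 wt%.
Al in Ca₃Al₂Si₃O₁₂: molar mass 450.441 g/mol; 2×26.982 = 53.964 g → 11.98 wt%.
Difference = 37.93 − 11.98 = 25.95 percentage points.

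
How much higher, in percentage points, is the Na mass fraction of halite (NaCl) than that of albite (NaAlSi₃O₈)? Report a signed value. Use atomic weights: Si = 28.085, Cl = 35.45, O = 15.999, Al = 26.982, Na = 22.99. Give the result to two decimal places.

M(NaCl) = 58.440 g/mol, so wt% Na = 22.990/58.440 × 100 = 39.34%.
M(NaAlSi₃O₈) = 262.219 g/mol, so wt% Na = 22.990/262.219 × 100 = 8.77%.
39.34 − 8.77 = 30.57 pp.

30.57 percentage points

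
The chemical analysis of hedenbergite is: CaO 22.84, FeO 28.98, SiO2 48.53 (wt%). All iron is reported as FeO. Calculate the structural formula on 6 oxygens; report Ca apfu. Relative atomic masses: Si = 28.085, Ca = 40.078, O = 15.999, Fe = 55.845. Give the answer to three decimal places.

CaO (M=56.077): mol = 0.40730; Ca = 0.40730, O = 0.40730.
FeO (M=71.844): mol = 0.40337; Fe = 0.40337, O = 0.40337.
SiO2 (M=60.083): mol = 0.80772; Si = 0.80772, O = 1.61544.
ΣO = 2.42611; factor = 6/ΣO = 2.47309.
Ca apfu = 0.40730 × 2.47309 = 1.007.

1.007 Ca apfu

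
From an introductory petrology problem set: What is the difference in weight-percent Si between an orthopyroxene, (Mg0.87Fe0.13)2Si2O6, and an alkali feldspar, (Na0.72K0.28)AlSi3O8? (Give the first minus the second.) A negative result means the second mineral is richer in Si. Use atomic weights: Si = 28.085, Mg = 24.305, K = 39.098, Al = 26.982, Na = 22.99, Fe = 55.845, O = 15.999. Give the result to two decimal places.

-4.71 percentage points

M((Mg0.87Fe0.13)2Si2O6) = 208.974 g/mol, so wt% Si = 56.170/208.974 × 100 = 26.88%.
M((Na0.72K0.28)AlSi3O8) = 266.729 g/mol, so wt% Si = 84.255/266.729 × 100 = 31.59%.
26.88 − 31.59 = -4.71 pp.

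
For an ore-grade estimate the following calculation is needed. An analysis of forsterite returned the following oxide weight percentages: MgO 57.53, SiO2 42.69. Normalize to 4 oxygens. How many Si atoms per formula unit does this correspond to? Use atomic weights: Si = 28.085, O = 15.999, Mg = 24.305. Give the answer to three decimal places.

MgO: 57.53/40.304 = 1.42740 mol → 1.42740 mol Mg, 1.42740 mol O.
SiO2: 42.69/60.083 = 0.71052 mol → 0.71052 mol Si, 1.42104 mol O.
Total oxygen = 2.84844 mol. Normalization factor = 4/2.84844 = 1.40428.
Si per 4 O = 0.71052 × 1.40428 = 0.998.

0.998 Si apfu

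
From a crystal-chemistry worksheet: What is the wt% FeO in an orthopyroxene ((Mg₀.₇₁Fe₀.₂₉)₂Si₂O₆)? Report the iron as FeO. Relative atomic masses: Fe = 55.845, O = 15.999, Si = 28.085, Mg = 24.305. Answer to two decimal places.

Formula mass = 219.067 g/mol.
0.58 Fe → 0.5800 mol FeO per formula unit; M(FeO) = 71.844, so FeO mass = 41.670 g.
41.670/219.067 × 100 = 19.02 wt%.

19.02 wt%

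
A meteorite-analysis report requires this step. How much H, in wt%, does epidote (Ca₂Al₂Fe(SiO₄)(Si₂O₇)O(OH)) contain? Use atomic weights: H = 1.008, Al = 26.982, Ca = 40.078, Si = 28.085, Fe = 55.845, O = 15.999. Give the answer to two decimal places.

Molar mass of Ca₂Al₂Fe(SiO₄)(Si₂O₇)O(OH): 2*40.078 + 2*26.982 + 1*55.845 + 3*28.085 + 13*15.999 + 1*1.008 = 483.215 g/mol.
Mass of H per formula unit: 1 × 1.008 = 1.008 g.
Weight fraction H = 1.008 / 483.215 = 0.0021.

0.21 wt%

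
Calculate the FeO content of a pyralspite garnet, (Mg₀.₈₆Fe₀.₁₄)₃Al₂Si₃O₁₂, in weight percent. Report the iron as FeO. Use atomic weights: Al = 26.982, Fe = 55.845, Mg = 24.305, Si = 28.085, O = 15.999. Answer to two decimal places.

M((Mg₀.₈₆Fe₀.₁₄)₃Al₂Si₃O₁₂) = 416.369 g/mol; M(FeO) = 71.844 g/mol.
Moles FeO per formula unit = 0.42 Fe ÷ 1 = 0.4200.
FeO fraction = (0.4200 × 71.844) / 416.369 = 30.174/416.369 = 0.0725.

7.25 wt%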